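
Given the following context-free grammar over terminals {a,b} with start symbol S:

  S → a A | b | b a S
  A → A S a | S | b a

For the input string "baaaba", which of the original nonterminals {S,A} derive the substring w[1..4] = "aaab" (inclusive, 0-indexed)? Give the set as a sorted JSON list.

Convert to CNF:
  S -> T0 A | T1 X4 | b
  A -> A X2 | T0 A | T1 T0 | T1 X3 | b
  T0 -> a
  T1 -> b
  X2 -> S T0
  X3 -> T0 S
  X4 -> T0 S

Fill CYK table bottom-up — only the sub-triangle for w[1..4]:
  T[1,1] 'a' = {T0}  orig:{}
  T[2,2] 'a' = {T0}  orig:{}
  T[3,3] 'a' = {T0}  orig:{}
  T[4,4] 'b' = {A,S,T1}  orig:{A,S}
  T[1,2] 'aa' = ∅
  T[2,3] 'aa' = ∅
  T[3,4] 'ab' = {A,S,X3,X4}  orig:{A,S}
  T[1,3] 'aaa' = ∅
  T[2,4] 'aab' = {A,S,X3,X4}  orig:{A,S}
  T[1,4] 'aaab' = {A,S,X3,X4}  orig:{A,S}

Original NTs in T[1,4] deriving "aaab": ["A", "S"]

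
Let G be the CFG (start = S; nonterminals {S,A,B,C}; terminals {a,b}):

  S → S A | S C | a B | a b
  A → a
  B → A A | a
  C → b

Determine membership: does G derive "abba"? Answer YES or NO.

Convert to CNF:
  S -> S A | S C | T0 B | T0 T1
  A -> a
  B -> A A | a
  C -> b
  T0 -> a
  T1 -> b

Fill CYK table bottom-up:
  T[0,0] 'a' = {A,B,T0}  orig:{A,B}
  T[1,1] 'b' = {C,T1}  orig:{C}
  T[2,2] 'b' = {C,T1}  orig:{C}
  T[3,3] 'a' = {A,B,T0}  orig:{A,B}
  T[0,1] 'ab' = {S}
  T[1,2] 'bb' = ∅
  T[2,3] 'ba' = ∅
  T[0,2] 'abb' = {S}
  T[1,3] 'bba' = ∅
  T[0,3] 'abba' = {S}

S ∈ T[0,3] ⇒ YES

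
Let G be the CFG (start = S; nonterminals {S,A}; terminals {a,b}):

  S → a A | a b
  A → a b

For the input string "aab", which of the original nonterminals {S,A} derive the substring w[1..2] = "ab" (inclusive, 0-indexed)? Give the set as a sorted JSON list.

Convert to CNF:
  S -> T0 A | T0 T1
  A -> T0 T1
  T0 -> a
  T1 -> b

Fill CYK table bottom-up, restricted to cells inside w[1..2]:
  T[1,1] 'a' = {T0}  orig:{}
  T[2,2] 'b' = {T1}  orig:{}
  T[1,2] 'ab' = {A,S}

Original NTs in T[1,2] deriving "ab": ["A", "S"]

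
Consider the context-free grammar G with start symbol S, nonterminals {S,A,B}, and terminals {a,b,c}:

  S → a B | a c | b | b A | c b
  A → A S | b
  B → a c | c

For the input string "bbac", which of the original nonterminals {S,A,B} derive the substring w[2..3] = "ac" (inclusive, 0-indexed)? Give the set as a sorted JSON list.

CNF form of G:
  S -> T0 B | T0 T1 | T1 T2 | T2 A | b
  A -> A S | b
  B -> T0 T1 | c
  T0 -> a
  T1 -> c
  T2 -> b

CYK table (by increasing span), restricted to cells inside w[2..3]:
  cell(2,2) a: {T0}  orig:{}
  cell(3,3) c: {B,T1}  orig:{B}
  cell(2,3) ac: {B,S}

Original NTs in T[2,3] deriving "ac": ["B", "S"]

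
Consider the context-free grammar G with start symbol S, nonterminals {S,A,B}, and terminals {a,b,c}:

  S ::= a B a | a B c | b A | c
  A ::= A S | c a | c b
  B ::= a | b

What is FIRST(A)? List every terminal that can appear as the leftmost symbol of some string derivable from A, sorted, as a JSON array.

Compute FIRST by fixpoint:
[1]
  A via A→c a: +{c}
  B via B→a: +{a}
  B via B→b: +{b}
  S via S→a B a: +{a}
  S via S→b A: +{b}
  S via S→c: +{c}
  FIRST[S]={a,b,c}  FIRST[A]={c}  FIRST[B]={a,b}
[2] — fixpoint
  FIRST[S]={a,b,c}  FIRST[A]={c}  FIRST[B]={a,b}

FIRST(A) = ["c"]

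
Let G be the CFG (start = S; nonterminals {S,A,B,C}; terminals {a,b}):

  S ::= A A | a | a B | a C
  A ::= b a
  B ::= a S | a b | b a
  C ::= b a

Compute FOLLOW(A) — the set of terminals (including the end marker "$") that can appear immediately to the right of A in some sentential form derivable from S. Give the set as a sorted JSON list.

FIRST sets, iterate to fixpoint:
round 1:
  A via A→b a: +{b}
  B via B→a S: +{a}
  B via B→b a: +{b}
  C via C→b a: +{b}
  S via S→A A: +{b}
  S via S→a: +{a}
  S: {a,b}  A: {b}  B: {a,b}  C: {b}
round 2: — fixpoint
  S: {a,b}  A: {b}  B: {a,b}  C: {b}

FOLLOW iteration:
initialize: $ ∈ FOLLOW(S)
round 1:
  S→A A: FOLLOW(A) ⊇ FIRST(A) = {b}; new: +{b}
  S→A A: FOLLOW(A) ⊇ FOLLOW(S) ⊇ {$}; new: +{$}
  S→a B: FOLLOW(B) ⊇ FOLLOW(S) ⊇ {$}; new: +{$}
  S→a C: FOLLOW(C) ⊇ FOLLOW(S) ⊇ {$}; new: +{$}
  FOLLOW(S)={$}  FOLLOW(A)={$,b}  FOLLOW(B)={$}  FOLLOW(C)={$}
round 2: (no change)
  FOLLOW(S)={$}  FOLLOW(A)={$,b}  FOLLOW(B)={$}  FOLLOW(C)={$}

FOLLOW(A) = ["$", "b"]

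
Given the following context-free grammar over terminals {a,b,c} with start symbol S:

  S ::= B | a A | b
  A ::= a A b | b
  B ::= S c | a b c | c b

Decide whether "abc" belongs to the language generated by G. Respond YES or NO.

Convert to CNF:
  S -> S T2 | T0 A | T0 X5 | T2 T1 | b
  A -> T0 X3 | b
  B -> S T2 | T0 X4 | T2 T1
  T0 -> a
  T1 -> b
  T2 -> c
  X3 -> A T1
  X4 -> T1 T2
  X5 -> T1 T2

Fill CYK table bottom-up:
  [0..0]={T0}  "a"  orig:{}
  [1..1]={A,S,T1}  "b"  orig:{A,S}
  [2..2]={T2}  "c"  orig:{}
  [0..1]={S}  "ab"
  [1..2]={B,S,X4,X5}  "bc"  orig:{B,S}
  [0..2]={B,S}  "abc"

S ∈ T[0,2] ⇒ YES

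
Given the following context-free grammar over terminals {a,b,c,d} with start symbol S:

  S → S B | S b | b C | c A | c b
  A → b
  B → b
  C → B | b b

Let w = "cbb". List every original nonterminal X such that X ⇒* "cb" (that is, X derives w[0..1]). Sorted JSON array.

Convert to CNF:
  S -> S B | S T0 | T0 C | T1 A | T1 T0
  A -> b
  B -> b
  C -> T0 T0 | b
  T0 -> b
  T1 -> c

CYK fill, restricted to cells inside w[0..1]:
  T[0,0] 'c' = {T1}  orig:{}
  T[1,1] 'b' = {A,B,C,T0}  orig:{A,B,C}
  T[0,1] 'cb' = {S}

Original NTs in T[0,1] deriving "cb": ["S"]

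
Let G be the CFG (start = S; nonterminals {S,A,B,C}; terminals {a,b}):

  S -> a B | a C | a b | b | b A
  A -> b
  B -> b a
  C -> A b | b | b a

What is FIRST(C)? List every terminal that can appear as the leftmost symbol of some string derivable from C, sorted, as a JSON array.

FIRST iteration:
pass 1:
  A via A→b: +{b}
  B via B→b a: +{b}
  C via C→A b: +{b}
  S via S→a B: +{a}
  S via S→b: +{b}
  S: {a,b}  A: {b}  B: {b}  C: {b}
pass 2: (stable)
  S: {a,b}  A: {b}  B: {b}  C: {b}

FIRST(C) = ["b"]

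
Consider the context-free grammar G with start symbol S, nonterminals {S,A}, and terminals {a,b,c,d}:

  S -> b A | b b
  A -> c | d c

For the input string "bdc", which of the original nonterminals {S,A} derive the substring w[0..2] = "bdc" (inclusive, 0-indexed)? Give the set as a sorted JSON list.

CNF form of G:
  S -> T2 A | T2 T2
  A -> T0 T1 | c
  T0 -> d
  T1 -> c
  T2 -> b

CYK table (by increasing span), restricted to cells inside w[0..2]:
  cell(0,0) b: {T2}  orig:{}
  cell(1,1) d: {T0}  orig:{}
  cell(2,2) c: {A,T1}  orig:{A}
  cell(0,1) bd: ∅
  cell(1,2) dc: {A}
  cell(0,2) bdc: {S}

Original NTs in T[0,2] deriving "bdc": ["S"]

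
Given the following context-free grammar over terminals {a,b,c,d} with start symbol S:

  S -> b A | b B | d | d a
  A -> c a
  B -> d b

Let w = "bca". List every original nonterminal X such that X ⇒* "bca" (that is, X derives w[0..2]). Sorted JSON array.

Convert to CNF:
  S -> T2 T1 | T3 A | T3 B | d
  A -> T0 T1
  B -> T2 T3
  T0 -> c
  T1 -> a
  T2 -> d
  T3 -> b

Fill CYK table bottom-up (cells [i..j] with 0 ≤ i ≤ j ≤ 2 only):
  [0..0]={T3}  "b"  orig:{}
  [1..1]={T0}  "c"  orig:{}
  [2..2]={T1}  "a"  orig:{}
  [0..1]=∅  "bc"
  [1..2]={A}  "ca"
  [0..2]={S}  "bca"

Original NTs in T[0,2] deriving "bca": ["S"]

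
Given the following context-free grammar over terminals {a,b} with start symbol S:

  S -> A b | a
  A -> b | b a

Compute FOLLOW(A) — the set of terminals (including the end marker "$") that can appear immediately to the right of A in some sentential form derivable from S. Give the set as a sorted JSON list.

Compute FIRST by fixpoint:
round 1:
  A via A→b: +{b}
  S via S→A b: +{b}
  S via S→a: +{a}
  FIRST[S]={a,b}  FIRST[A]={b}
round 2: (no change)
  FIRST[S]={a,b}  FIRST[A]={b}

Compute FOLLOW by fixpoint:
seed FOLLOW(S) with $
[1]
  S→A b: FOLLOW(A) ⊇ FIRST(b) = {b}; new: +{b}
  FOLLOW(S)={$}  FOLLOW(A)={b}
[2] (stable)
  FOLLOW(S)={$}  FOLLOW(A)={b}

FOLLOW(A) = ["b"]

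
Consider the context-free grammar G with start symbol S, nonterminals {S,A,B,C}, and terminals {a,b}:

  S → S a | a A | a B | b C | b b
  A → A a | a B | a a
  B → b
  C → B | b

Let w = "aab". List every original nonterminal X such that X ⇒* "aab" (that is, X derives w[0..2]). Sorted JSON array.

CNF form of G:
  S -> S T0 | T0 A | T0 B | T1 C | T1 T1
  A -> A T0 | T0 B | T0 T0
  B -> b
  C -> b
  T0 -> a
  T1 -> b

CYK table (by increasing span) (cells [i..j] with 0 ≤ i ≤ j ≤ 2 only):
  T[0,0] 'a' = {T0}  orig:{}
  T[1,1] 'a' = {T0}  orig:{}
  T[2,2] 'b' = {B,C,T1}  orig:{B,C}
  T[0,1] 'aa' = {A}
  T[1,2] 'ab' = {A,S}
  T[0,2] 'aab' = {S}

Original NTs in T[0,2] deriving "aab": ["S"]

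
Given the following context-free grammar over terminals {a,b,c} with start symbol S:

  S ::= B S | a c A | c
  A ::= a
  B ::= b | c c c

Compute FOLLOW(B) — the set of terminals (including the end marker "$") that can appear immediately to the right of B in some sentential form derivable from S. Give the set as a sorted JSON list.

Compute FIRST by fixpoint:
round 1:
  A via A→a: +{a}
  B via B→b: +{b}
  B via B→c c c: +{c}
  S via S→B S: +{b,c}
  S via S→a c A: +{a}
  S: {a,b,c}  A: {a}  B: {b,c}
round 2: — fixpoint
  S: {a,b,c}  A: {a}  B: {b,c}

FOLLOW sets:
initialize: $ ∈ FOLLOW(S)
[1]
  S→B S: FOLLOW(B) ⊇ FIRST(S) = {a,b,c}; new: +{a,b,c}
  S→a c A: FOLLOW(A) ⊇ FOLLOW(S) ⊇ {$}; new: +{$}
  FOLLOW[S]={$}  FOLLOW[A]={$}  FOLLOW[B]={a,b,c}
[2] — fixpoint
  FOLLOW[S]={$}  FOLLOW[A]={$}  FOLLOW[B]={a,b,c}

FOLLOW(B) = ["a", "b", "c"]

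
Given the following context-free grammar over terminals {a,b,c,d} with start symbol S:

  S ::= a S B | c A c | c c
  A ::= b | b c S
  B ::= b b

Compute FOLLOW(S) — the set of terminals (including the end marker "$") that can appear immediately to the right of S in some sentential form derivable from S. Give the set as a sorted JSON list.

FIRST sets, iterate to fixpoint:
round 1:
  A via A→b: +{b}
  B via B→b b: +{b}
  S via S→a S B: +{a}
  S via S→c A c: +{c}
  S: {a,c}  A: {b}  B: {b}
round 2: — fixpoint
  S: {a,c}  A: {b}  B: {b}

FOLLOW iteration:
initialize: $ ∈ FOLLOW(S)
[1]
  S→a S B: FOLLOW(S) ⊇ FIRST(B) = {b}; new: +{b}
  S→a S B: FOLLOW(B) ⊇ FOLLOW(S) ⊇ {$,b}; new: +{$,b}
  S→c A c: FOLLOW(A) ⊇ FIRST(c) = {c}; new: +{c}
  S: {$,b}  A: {c}  B: {$,b}
[2]
  A→b c S: FOLLOW(S) ⊇ FOLLOW(A) ⊇ {c}; new: +{c}
  S→a S B: FOLLOW(B) ⊇ FOLLOW(S) ⊇ {$,b,c}; new: +{c}
  S: {$,b,c}  A: {c}  B: {$,b,c}
[3] — fixpoint
  S: {$,b,c}  A: {c}  B: {$,b,c}

FOLLOW(S) = ["$", "b", "c"]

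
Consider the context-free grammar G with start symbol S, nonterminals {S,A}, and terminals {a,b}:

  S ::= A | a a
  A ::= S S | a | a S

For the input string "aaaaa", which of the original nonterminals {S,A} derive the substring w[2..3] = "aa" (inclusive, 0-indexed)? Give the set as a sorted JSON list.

CNF form of G:
  S -> S S | T0 S | T0 T0 | a
  A -> S S | T0 S | a
  T0 -> a

CYK fill (cells [i..j] with 2 ≤ i ≤ j ≤ 3 only):
  cell(2,2) a: {A,S,T0}  orig:{A,S}
  cell(3,3) a: {A,S,T0}  orig:{A,S}
  cell(2,3) aa: {A,S}

Original NTs in T[2,3] deriving "aa": ["A", "S"]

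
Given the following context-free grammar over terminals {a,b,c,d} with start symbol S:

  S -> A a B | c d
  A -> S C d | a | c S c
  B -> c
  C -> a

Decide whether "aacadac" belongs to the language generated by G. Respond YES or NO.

Convert to CNF:
  S -> A X5 | T1 T0
  A -> S X3 | T1 X4 | a
  B -> c
  C -> a
  T0 -> d
  T1 -> c
  T2 -> a
  X3 -> C T0
  X4 -> S T1
  X5 -> T2 B

CYK fill:
  cell(0,0) a: {A,C,T2}  orig:{A,C}
  cell(1,1) a: {A,C,T2}  orig:{A,C}
  cell(2,2) c: {B,T1}  orig:{B}
  cell(3,3) a: {A,C,T2}  orig:{A,C}
  cell(4,4) d: {T0}  orig:{}
  cell(5,5) a: {A,C,T2}  orig:{A,C}
  cell(6,6) c: {B,T1}  orig:{B}
  cell(0,1) aa: ∅
  cell(1,2) ac: {X5}  orig:{}
  cell(2,3) ca: ∅
  cell(3,4) ad: {X3}  orig:{}
  cell(4,5) da: ∅
  cell(5,6) ac: {X5}  orig:{}
  cell(0,2) aac: {S}
  cell(1,3) aca: ∅
  cell(2,4) cad: ∅
  cell(3,5) ada: ∅
  cell(4,6) dac: ∅
  cell(0,3) aaca: ∅
  cell(1,4) acad: ∅
  cell(2,5) cada: ∅
  cell(3,6) adac: ∅
  cell(0,4) aacad: {A}
  cell(1,5) acada: ∅
  cell(2,6) cadac: ∅
  cell(0,5) aacada: ∅
  cell(1,6) acadac: ∅
  cell(0,6) aacadac: {S}

S ∈ T[0,6] ⇒ YES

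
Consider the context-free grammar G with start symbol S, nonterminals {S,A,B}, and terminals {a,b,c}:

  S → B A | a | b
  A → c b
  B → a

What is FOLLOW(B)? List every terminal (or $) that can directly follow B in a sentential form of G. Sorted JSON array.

Compute FIRST by fixpoint:
iter 1:
  A via A→c b: +{c}
  B via B→a: +{a}
  S via S→B A: +{a}
  S via S→b: +{b}
  S: {a,b}  A: {c}  B: {a}
iter 2: (stable)
  S: {a,b}  A: {c}  B: {a}

FOLLOW iteration:
FOLLOW(S) := {$}
pass 1:
  S→B A: FOLLOW(B) ⊇ FIRST(A) = {c}; new: +{c}
  S→B A: FOLLOW(A) ⊇ FOLLOW(S) ⊇ {$}; new: +{$}
  S: {$}  A: {$}  B: {c}
pass 2: done
  S: {$}  A: {$}  B: {c}

FOLLOW(B) = ["c"]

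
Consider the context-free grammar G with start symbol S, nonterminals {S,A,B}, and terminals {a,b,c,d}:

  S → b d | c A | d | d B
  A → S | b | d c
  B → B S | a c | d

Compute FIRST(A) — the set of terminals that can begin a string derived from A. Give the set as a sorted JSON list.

FIRST sets, iterate to fixpoint:
pass 1:
  A via A→b: +{b}
  A via A→d c: +{d}
  B via B→a c: +{a}
  B via B→d: +{d}
  S via S→b d: +{b}
  S via S→c A: +{c}
  S via S→d: +{d}
  S: {b,c,d}  A: {b,d}  B: {a,d}
pass 2:
  A via A→S: +{c}
  S: {b,c,d}  A: {b,c,d}  B: {a,d}
pass 3: done
  S: {b,c,d}  A: {b,c,d}  B: {a,d}

FIRST(A) = ["b", "c", "d"]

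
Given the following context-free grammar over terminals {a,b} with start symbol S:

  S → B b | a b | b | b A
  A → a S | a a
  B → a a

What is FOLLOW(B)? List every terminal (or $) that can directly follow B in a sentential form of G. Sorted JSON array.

FIRST sets, iterate to fixpoint:
iter 1:
  A via A→a S: +{a}
  B via B→a a: +{a}
  S via S→B b: +{a}
  S via S→b: +{b}
  FIRST(S)={a,b}  FIRST(A)={a}  FIRST(B)={a}
iter 2: done
  FIRST(S)={a,b}  FIRST(A)={a}  FIRST(B)={a}

FOLLOW sets:
initialize: $ ∈ FOLLOW(S)
iter 1:
  S→B b: FOLLOW(B) ⊇ FIRST(b) = {b}; new: +{b}
  S→b A: FOLLOW(A) ⊇ FOLLOW(S) ⊇ {$}; new: +{$}
  S: {$}  A: {$}  B: {b}
iter 2: (no change)
  S: {$}  A: {$}  B: {b}

FOLLOW(B) = ["b"]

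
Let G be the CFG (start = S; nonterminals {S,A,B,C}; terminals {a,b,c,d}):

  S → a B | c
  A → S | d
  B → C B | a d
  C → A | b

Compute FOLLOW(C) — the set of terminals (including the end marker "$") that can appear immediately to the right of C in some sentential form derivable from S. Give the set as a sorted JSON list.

Compute FIRST by fixpoint:
[1]
  A via A→d: +{d}
  B via B→a d: +{a}
  C via C→A: +{d}
  C via C→b: +{b}
  S via S→a B: +{a}
  S via S→c: +{c}
  FIRST[S]={a,c}  FIRST[A]={d}  FIRST[B]={a}  FIRST[C]={b,d}
[2]
  A via A→S: +{a,c}
  B via B→C B: +{b,d}
  C via C→A: +{a,c}
  FIRST[S]={a,c}  FIRST[A]={a,c,d}  FIRST[B]={a,b,d}  FIRST[C]={a,b,c,d}
[3]
  B via B→C B: +{c}
  FIRST[S]={a,c}  FIRST[A]={a,c,d}  FIRST[B]={a,b,c,d}  FIRST[C]={a,b,c,d}
[4] — fixpoint
  FIRST[S]={a,c}  FIRST[A]={a,c,d}  FIRST[B]={a,b,c,d}  FIRST[C]={a,b,c,d}

FOLLOW iteration:
FOLLOW(S) := {$}
iter 1:
  B→C B: FOLLOW(C) ⊇ FIRST(B) = {a,b,c,d}; new: +{a,b,c,d}
  C→A: FOLLOW(A) ⊇ FOLLOW(C) ⊇ {a,b,c,d}; new: +{a,b,c,d}
  S→a B: FOLLOW(B) ⊇ FOLLOW(S) ⊇ {$}; new: +{$}
  S: {$}  A: {a,b,c,d}  B: {$}  C: {a,b,c,d}
iter 2:
  A→S: FOLLOW(S) ⊇ FOLLOW(A) ⊇ {a,b,c,d}; new: +{a,b,c,d}
  S→a B: FOLLOW(B) ⊇ FOLLOW(S) ⊇ {$,a,b,c,d}; new: +{a,b,c,d}
  S: {$,a,b,c,d}  A: {a,b,c,d}  B: {$,a,b,c,d}  C: {a,b,c,d}
iter 3: — fixpoint
  S: {$,a,b,c,d}  A: {a,b,c,d}  B: {$,a,b,c,d}  C: {a,b,c,d}

FOLLOW(C) = ["a", "b", "c", "d"]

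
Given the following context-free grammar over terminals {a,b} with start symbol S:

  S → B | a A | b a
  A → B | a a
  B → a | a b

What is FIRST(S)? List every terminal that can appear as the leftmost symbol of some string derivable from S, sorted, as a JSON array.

FIRST sets, iterate to fixpoint:
iter 1:
  A via A→a a: +{a}
  B via B→a: +{a}
  S via S→B: +{a}
  S via S→b a: +{b}
  S: {a,b}  A: {a}  B: {a}
iter 2: (no change)
  S: {a,b}  A: {a}  B: {a}

FIRST(S) = ["a", "b"]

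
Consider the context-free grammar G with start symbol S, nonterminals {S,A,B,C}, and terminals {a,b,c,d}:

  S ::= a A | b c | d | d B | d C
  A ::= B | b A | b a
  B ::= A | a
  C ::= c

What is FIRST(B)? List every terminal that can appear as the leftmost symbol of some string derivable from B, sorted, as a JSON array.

Compute FIRST by fixpoint:
round 1:
  A via A→b A: +{b}
  B via B→A: +{b}
  B via B→a: +{a}
  C via C→c: +{c}
  S via S→a A: +{a}
  S via S→b c: +{b}
  S via S→d: +{d}
  FIRST(S)={a,b,d}  FIRST(A)={b}  FIRST(B)={a,b}  FIRST(C)={c}
round 2:
  A via A→B: +{a}
  FIRST(S)={a,b,d}  FIRST(A)={a,b}  FIRST(B)={a,b}  FIRST(C)={c}
round 3: — fixpoint
  FIRST(S)={a,b,d}  FIRST(A)={a,b}  FIRST(B)={a,b}  FIRST(C)={c}

FIRST(B) = ["a", "b"]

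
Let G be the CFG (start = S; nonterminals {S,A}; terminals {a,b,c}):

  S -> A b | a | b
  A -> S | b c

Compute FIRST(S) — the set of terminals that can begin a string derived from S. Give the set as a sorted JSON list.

FIRST sets, iterate to fixpoint:
iter 1:
  A via A→b c: +{b}
  S via S→A b: +{b}
  S via S→a: +{a}
  FIRST[S]={a,b}  FIRST[A]={b}
iter 2:
  A via A→S: +{a}
  FIRST[S]={a,b}  FIRST[A]={a,b}
iter 3: — fixpoint
  FIRST[S]={a,b}  FIRST[A]={a,b}

FIRST(S) = ["a", "b"]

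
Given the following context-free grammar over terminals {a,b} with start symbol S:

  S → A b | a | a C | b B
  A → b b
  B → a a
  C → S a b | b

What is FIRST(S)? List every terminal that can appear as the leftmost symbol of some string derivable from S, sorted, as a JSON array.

Compute FIRST by fixpoint:
round 1:
  A via A→b b: +{b}
  B via B→a a: +{a}
  C via C→b: +{b}
  S via S→A b: +{b}
  S via S→a: +{a}
  S: {a,b}  A: {b}  B: {a}  C: {b}
round 2:
  C via C→S a b: +{a}
  S: {a,b}  A: {b}  B: {a}  C: {a,b}
round 3: (no change)
  S: {a,b}  A: {b}  B: {a}  C: {a,b}

FIRST(S) = ["a", "b"]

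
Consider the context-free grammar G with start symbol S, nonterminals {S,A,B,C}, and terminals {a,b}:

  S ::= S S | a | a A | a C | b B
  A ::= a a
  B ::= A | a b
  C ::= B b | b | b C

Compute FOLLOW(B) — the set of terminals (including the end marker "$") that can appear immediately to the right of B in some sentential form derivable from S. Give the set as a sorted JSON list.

Compute FIRST by fixpoint:
iter 1:
  A via A→a a: +{a}
  B via B→A: +{a}
  C via C→B b: +{a}
  C via C→b: +{b}
  S via S→a: +{a}
  S via S→b B: +{b}
  S: {a,b}  A: {a}  B: {a}  C: {a,b}
iter 2: — fixpoint
  S: {a,b}  A: {a}  B: {a}  C: {a,b}

FOLLOW sets:
initialize: $ ∈ FOLLOW(S)
pass 1:
  C→B b: FOLLOW(B) ⊇ FIRST(b) = {b}; new: +{b}
  S→S S: FOLLOW(S) ⊇ FIRST(S) = {a,b}; new: +{a,b}
  S→a A: FOLLOW(A) ⊇ FOLLOW(S) ⊇ {$,a,b}; new: +{$,a,b}
  S→a C: FOLLOW(C) ⊇ FOLLOW(S) ⊇ {$,a,b}; new: +{$,a,b}
  S→b B: FOLLOW(B) ⊇ FOLLOW(S) ⊇ {$,a,b}; new: +{$,a}
  FOLLOW(S)={$,a,b}  FOLLOW(A)={$,a,b}  FOLLOW(B)={$,a,b}  FOLLOW(C)={$,a,b}
pass 2: done
  FOLLOW(S)={$,a,b}  FOLLOW(A)={$,a,b}  FOLLOW(B)={$,a,b}  FOLLOW(C)={$,a,b}

FOLLOW(B) = ["$", "a", "b"]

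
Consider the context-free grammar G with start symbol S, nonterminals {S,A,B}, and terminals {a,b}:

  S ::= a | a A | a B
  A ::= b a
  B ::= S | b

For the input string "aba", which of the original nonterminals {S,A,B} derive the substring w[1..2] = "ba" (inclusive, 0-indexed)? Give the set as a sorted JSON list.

Convert to CNF:
  S -> T1 A | T1 B | a
  A -> T0 T1
  B -> T1 A | T1 B | a | b
  T0 -> b
  T1 -> a

Fill CYK table bottom-up (cells [i..j] with 1 ≤ i ≤ j ≤ 2 only):
  cell(1,1) b: {B,T0}  orig:{B}
  cell(2,2) a: {B,S,T1}  orig:{B,S}
  cell(1,2) ba: {A}

Original NTs in T[1,2] deriving "ba": ["A"]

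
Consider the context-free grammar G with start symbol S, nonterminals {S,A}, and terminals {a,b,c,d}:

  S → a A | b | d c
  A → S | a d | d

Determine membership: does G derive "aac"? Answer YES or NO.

CNF form of G:
  S -> T0 A | T1 T2 | b
  A -> T0 A | T0 T1 | T1 T2 | b | d
  T0 -> a
  T1 -> d
  T2 -> c

CYK table (by increasing span):
  cell(0,0) a: {T0}  orig:{}
  cell(1,1) a: {T0}  orig:{}
  cell(2,2) c: {T2}  orig:{}
  cell(0,1) aa: ∅
  cell(1,2) ac: ∅
  cell(0,2) aac: ∅

S ∉ T[0,2] ⇒ NO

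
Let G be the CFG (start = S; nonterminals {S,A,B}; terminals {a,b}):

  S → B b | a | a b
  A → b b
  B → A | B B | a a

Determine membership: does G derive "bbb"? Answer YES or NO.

Convert to CNF:
  S -> B T0 | T1 T0 | a
  A -> T0 T0
  B -> B B | T0 T0 | T1 T1
  T0 -> b
  T1 -> a

CYK fill:
  cell(0,0) b: {T0}  orig:{}
  cell(1,1) b: {T0}  orig:{}
  cell(2,2) b: {T0}  orig:{}
  cell(0,1) bb: {A,B}
  cell(1,2) bb: {A,B}
  cell(0,2) bbb: {S}

S ∈ T[0,2] ⇒ YES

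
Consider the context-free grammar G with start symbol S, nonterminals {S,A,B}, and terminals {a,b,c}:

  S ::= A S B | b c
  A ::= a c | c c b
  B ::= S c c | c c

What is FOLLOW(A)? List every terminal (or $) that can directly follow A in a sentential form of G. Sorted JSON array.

Compute FIRST by fixpoint:
[1]
  A via A→a c: +{a}
  A via A→c c b: +{c}
  B via B→c c: +{c}
  S via S→A S B: +{a,c}
  S via S→b c: +{b}
  S: {a,b,c}  A: {a,c}  B: {c}
[2]
  B via B→S c c: +{a,b}
  S: {a,b,c}  A: {a,c}  B: {a,b,c}
[3] done
  S: {a,b,c}  A: {a,c}  B: {a,b,c}

FOLLOW sets:
initialize: $ ∈ FOLLOW(S)
round 1:
  B→S c c: FOLLOW(S) ⊇ FIRST(c) = {c}; new: +{c}
  S→A S B: FOLLOW(A) ⊇ FIRST(S) = {a,b,c}; new: +{a,b,c}
  S→A S B: FOLLOW(S) ⊇ FIRST(B) = {a,b,c}; new: +{a,b}
  S→A S B: FOLLOW(B) ⊇ FOLLOW(S) ⊇ {$,a,b,c}; new: +{$,a,b,c}
  FOLLOW(S)={$,a,b,c}  FOLLOW(A)={a,b,c}  FOLLOW(B)={$,a,b,c}
round 2: (no change)
  FOLLOW(S)={$,a,b,c}  FOLLOW(A)={a,b,c}  FOLLOW(B)={$,a,b,c}

FOLLOW(A) = ["a", "b", "c"]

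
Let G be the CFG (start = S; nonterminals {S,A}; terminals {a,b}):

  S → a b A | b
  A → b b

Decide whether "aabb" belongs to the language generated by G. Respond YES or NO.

Convert to CNF:
  S -> T1 X2 | b
  A -> T0 T0
  T0 -> b
  T1 -> a
  X2 -> T0 A

CYK fill:
  T[0,0] 'a' = {T1}  orig:{}
  T[1,1] 'a' = {T1}  orig:{}
  T[2,2] 'b' = {S,T0}  orig:{S}
  T[3,3] 'b' = {S,T0}  orig:{S}
  T[0,1] 'aa' = ∅
  T[1,2] 'ab' = ∅
  T[2,3] 'bb' = {A}
  T[0,2] 'aab' = ∅
  T[1,3] 'abb' = ∅
  T[0,3] 'aabb' = ∅

S ∉ T[0,3] ⇒ NO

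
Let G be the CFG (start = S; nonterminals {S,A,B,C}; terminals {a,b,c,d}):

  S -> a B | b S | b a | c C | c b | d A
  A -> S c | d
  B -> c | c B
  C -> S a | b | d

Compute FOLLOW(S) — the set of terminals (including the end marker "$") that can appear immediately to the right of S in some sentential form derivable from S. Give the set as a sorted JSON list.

FIRST iteration:
pass 1:
  A via A→d: +{d}
  B via B→c: +{c}
  C via C→b: +{b}
  C via C→d: +{d}
  S via S→a B: +{a}
  S via S→b S: +{b}
  S via S→c C: +{c}
  S via S→d A: +{d}
  FIRST(S)={a,b,c,d}  FIRST(A)={d}  FIRST(B)={c}  FIRST(C)={b,d}
pass 2:
  A via A→S c: +{a,b,c}
  C via C→S a: +{a,c}
  FIRST(S)={a,b,c,d}  FIRST(A)={a,b,c,d}  FIRST(B)={c}  FIRST(C)={a,b,c,d}
pass 3: (no change)
  FIRST(S)={a,b,c,d}  FIRST(A)={a,b,c,d}  FIRST(B)={c}  FIRST(C)={a,b,c,d}

FOLLOW iteration:
initialize: $ ∈ FOLLOW(S)
pass 1:
  A→S c: FOLLOW(S) ⊇ FIRST(c) = {c}; new: +{c}
  C→S a: FOLLOW(S) ⊇ FIRST(a) = {a}; new: +{a}
  S→a B: FOLLOW(B) ⊇ FOLLOW(S) ⊇ {$,a,c}; new: +{$,a,c}
  S→c C: FOLLOW(C) ⊇ FOLLOW(S) ⊇ {$,a,c}; new: +{$,a,c}
  S→d A: FOLLOW(A) ⊇ FOLLOW(S) ⊇ {$,a,c}; new: +{$,a,c}
  FOLLOW(S)={$,a,c}  FOLLOW(A)={$,a,c}  FOLLOW(B)={$,a,c}  FOLLOW(C)={$,a,c}
pass 2: — fixpoint
  FOLLOW(S)={$,a,c}  FOLLOW(A)={$,a,c}  FOLLOW(B)={$,a,c}  FOLLOW(C)={$,a,c}

FOLLOW(S) = ["$", "a", "c"]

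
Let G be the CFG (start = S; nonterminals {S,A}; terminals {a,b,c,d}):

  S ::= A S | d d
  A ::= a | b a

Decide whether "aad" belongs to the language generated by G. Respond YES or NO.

Convert to CNF:
  S -> A S | T2 T2
  A -> T0 T1 | a
  T0 -> b
  T1 -> a
  T2 -> d

Fill CYK table bottom-up:
  [0..0]={A,T1}  "a"  orig:{A}
  [1..1]={A,T1}  "a"  orig:{A}
  [2..2]={T2}  "d"  orig:{}
  [0..1]=∅  "aa"
  [1..2]=∅  "ad"
  [0..2]=∅  "aad"

S ∉ T[0,2] ⇒ NO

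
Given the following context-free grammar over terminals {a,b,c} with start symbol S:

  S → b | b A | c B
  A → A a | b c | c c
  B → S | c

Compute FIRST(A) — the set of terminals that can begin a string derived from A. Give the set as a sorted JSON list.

FIRST sets, iterate to fixpoint:
round 1:
  A via A→b c: +{b}
  A via A→c c: +{c}
  B via B→c: +{c}
  S via S→b: +{b}
  S via S→c B: +{c}
  FIRST[S]={b,c}  FIRST[A]={b,c}  FIRST[B]={c}
round 2:
  B via B→S: +{b}
  FIRST[S]={b,c}  FIRST[A]={b,c}  FIRST[B]={b,c}
round 3: (stable)
  FIRST[S]={b,c}  FIRST[A]={b,c}  FIRST[B]={b,c}

FIRST(A) = ["b", "c"]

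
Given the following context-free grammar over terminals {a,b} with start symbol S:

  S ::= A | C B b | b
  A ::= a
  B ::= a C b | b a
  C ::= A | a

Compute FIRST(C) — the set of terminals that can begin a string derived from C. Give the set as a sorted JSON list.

FIRST iteration:
[1]
  A via A→a: +{a}
  B via B→a C b: +{a}
  B via B→b a: +{b}
  C via C→A: +{a}
  S via S→A: +{a}
  S via S→b: +{b}
  FIRST[S]={a,b}  FIRST[A]={a}  FIRST[B]={a,b}  FIRST[C]={a}
[2] (no change)
  FIRST[S]={a,b}  FIRST[A]={a}  FIRST[B]={a,b}  FIRST[C]={a}

FIRST(C) = ["a"]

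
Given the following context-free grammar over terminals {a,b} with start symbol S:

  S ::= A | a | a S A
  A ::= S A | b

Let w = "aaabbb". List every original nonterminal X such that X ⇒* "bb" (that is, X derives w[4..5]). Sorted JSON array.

CNF form of G:
  S -> S A | T0 X1 | a | b
  A -> S A | b
  T0 -> a
  X1 -> S A

CYK table (by increasing span), restricted to cells inside w[4..5]:
  cell(4,4) b: {A,S}
  cell(5,5) b: {A,S}
  cell(4,5) bb: {A,S,X1}  orig:{A,S}

Original NTs in T[4,5] deriving "bb": ["A", "S"]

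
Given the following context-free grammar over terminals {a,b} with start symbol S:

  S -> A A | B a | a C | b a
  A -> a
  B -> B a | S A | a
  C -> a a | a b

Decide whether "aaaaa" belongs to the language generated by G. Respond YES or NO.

CNF form of G:
  S -> A A | B T0 | T0 C | T1 T0
  A -> a
  B -> B T0 | S A | a
  C -> T0 T0 | T0 T1
  T0 -> a
  T1 -> b

Fill CYK table bottom-up:
  cell(0,0) a: {A,B,T0}  orig:{A,B}
  cell(1,1) a: {A,B,T0}  orig:{A,B}
  cell(2,2) a: {A,B,T0}  orig:{A,B}
  cell(3,3) a: {A,B,T0}  orig:{A,B}
  cell(4,4) a: {A,B,T0}  orig:{A,B}
  cell(0,1) aa: {B,C,S}
  cell(1,2) aa: {B,C,S}
  cell(2,3) aa: {B,C,S}
  cell(3,4) aa: {B,C,S}
  cell(0,2) aaa: {B,S}
  cell(1,3) aaa: {B,S}
  cell(2,4) aaa: {B,S}
  cell(0,3) aaaa: {B,S}
  cell(1,4) aaaa: {B,S}
  cell(0,4) aaaaa: {B,S}

S ∈ T[0,4] ⇒ YES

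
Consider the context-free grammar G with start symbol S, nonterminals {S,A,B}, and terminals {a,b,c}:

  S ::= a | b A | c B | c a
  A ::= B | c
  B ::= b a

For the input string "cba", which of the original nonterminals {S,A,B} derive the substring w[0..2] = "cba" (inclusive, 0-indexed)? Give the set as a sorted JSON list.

CNF form of G:
  S -> T0 A | T2 B | T2 T1 | a
  A -> T0 T1 | c
  B -> T0 T1
  T0 -> b
  T1 -> a
  T2 -> c

CYK fill, restricted to cells inside w[0..2]:
  [0..0]={A,T2}  "c"  orig:{A}
  [1..1]={T0}  "b"  orig:{}
  [2..2]={S,T1}  "a"  orig:{S}
  [0..1]=∅  "cb"
  [1..2]={A,B}  "ba"
  [0..2]={S}  "cba"

Original NTs in T[0,2] deriving "cba": ["S"]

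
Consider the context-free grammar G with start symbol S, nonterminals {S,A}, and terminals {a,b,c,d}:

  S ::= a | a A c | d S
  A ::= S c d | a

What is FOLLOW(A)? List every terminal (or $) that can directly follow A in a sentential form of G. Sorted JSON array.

Compute FIRST by fixpoint:
iter 1:
  A via A→a: +{a}
  S via S→a: +{a}
  S via S→d S: +{d}
  FIRST(S)={a,d}  FIRST(A)={a}
iter 2:
  A via A→S c d: +{d}
  FIRST(S)={a,d}  FIRST(A)={a,d}
iter 3: (stable)
  FIRST(S)={a,d}  FIRST(A)={a,d}

FOLLOW iteration:
seed FOLLOW(S) with $
round 1:
  A→S c d: FOLLOW(S) ⊇ FIRST(c) = {c}; new: +{c}
  S→a A c: FOLLOW(A) ⊇ FIRST(c) = {c}; new: +{c}
  FOLLOW[S]={$,c}  FOLLOW[A]={c}
round 2: (stable)
  FOLLOW[S]={$,c}  FOLLOW[A]={c}

FOLLOW(A) = ["c"]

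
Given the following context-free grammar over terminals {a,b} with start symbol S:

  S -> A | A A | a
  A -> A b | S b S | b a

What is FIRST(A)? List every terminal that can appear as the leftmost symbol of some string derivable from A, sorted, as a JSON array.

FIRST sets, iterate to fixpoint:
round 1:
  A via A→b a: +{b}
  S via S→A: +{b}
  S via S→a: +{a}
  FIRST[S]={a,b}  FIRST[A]={b}
round 2:
  A via A→S b S: +{a}
  FIRST[S]={a,b}  FIRST[A]={a,b}
round 3: — fixpoint
  FIRST[S]={a,b}  FIRST[A]={a,b}

FIRST(A) = ["a", "b"]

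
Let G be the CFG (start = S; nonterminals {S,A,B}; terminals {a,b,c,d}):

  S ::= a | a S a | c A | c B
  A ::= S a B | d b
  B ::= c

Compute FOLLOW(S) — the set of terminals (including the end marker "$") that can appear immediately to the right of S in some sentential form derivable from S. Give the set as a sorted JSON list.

Compute FIRST by fixpoint:
round 1:
  A via A→d b: +{d}
  B via B→c: +{c}
  S via S→a: +{a}
  S via S→c A: +{c}
  FIRST(S)={a,c}  FIRST(A)={d}  FIRST(B)={c}
round 2:
  A via A→S a B: +{a,c}
  FIRST(S)={a,c}  FIRST(A)={a,c,d}  FIRST(B)={c}
round 3: (no change)
  FIRST(S)={a,c}  FIRST(A)={a,c,d}  FIRST(B)={c}

FOLLOW sets:
FOLLOW(S) := {$}
iter 1:
  A→S a B: FOLLOW(S) ⊇ FIRST(a) = {a}; new: +{a}
  S→c A: FOLLOW(A) ⊇ FOLLOW(S) ⊇ {$,a}; new: +{$,a}
  S→c B: FOLLOW(B) ⊇ FOLLOW(S) ⊇ {$,a}; new: +{$,a}
  S: {$,a}  A: {$,a}  B: {$,a}
iter 2: — fixpoint
  S: {$,a}  A: {$,a}  B: {$,a}

FOLLOW(S) = ["$", "a"]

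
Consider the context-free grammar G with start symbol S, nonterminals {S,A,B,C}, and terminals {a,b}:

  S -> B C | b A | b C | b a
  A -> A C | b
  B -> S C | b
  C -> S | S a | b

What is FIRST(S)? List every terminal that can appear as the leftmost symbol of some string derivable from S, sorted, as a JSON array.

Compute FIRST by fixpoint:
pass 1:
  A via A→b: +{b}
  B via B→b: +{b}
  C via C→b: +{b}
  S via S→B C: +{b}
  FIRST[S]={b}  FIRST[A]={b}  FIRST[B]={b}  FIRST[C]={b}
pass 2: — fixpoint
  FIRST[S]={b}  FIRST[A]={b}  FIRST[B]={b}  FIRST[C]={b}

FIRST(S) = ["b"]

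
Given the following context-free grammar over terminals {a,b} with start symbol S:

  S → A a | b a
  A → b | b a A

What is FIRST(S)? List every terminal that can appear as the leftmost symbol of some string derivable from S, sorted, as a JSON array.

FIRST iteration:
round 1:
  A via A→b: +{b}
  S via S→A a: +{b}
  S: {b}  A: {b}
round 2: done
  S: {b}  A: {b}

FIRST(S) = ["b"]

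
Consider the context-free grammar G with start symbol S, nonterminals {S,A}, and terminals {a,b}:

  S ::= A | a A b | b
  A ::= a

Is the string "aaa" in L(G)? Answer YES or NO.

Convert to CNF:
  S -> T0 X2 | a | b
  A -> a
  T0 -> a
  T1 -> b
  X2 -> A T1

CYK fill:
  T[0,0] 'a' = {A,S,T0}  orig:{A,S}
  T[1,1] 'a' = {A,S,T0}  orig:{A,S}
  T[2,2] 'a' = {A,S,T0}  orig:{A,S}
  T[0,1] 'aa' = ∅
  T[1,2] 'aa' = ∅
  T[0,2] 'aaa' = ∅

S ∉ T[0,2] ⇒ NO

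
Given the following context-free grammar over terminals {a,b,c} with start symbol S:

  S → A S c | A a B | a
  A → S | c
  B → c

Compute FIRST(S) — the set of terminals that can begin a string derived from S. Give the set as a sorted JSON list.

FIRST sets, iterate to fixpoint:
round 1:
  A via A→c: +{c}
  B via B→c: +{c}
  S via S→A S c: +{c}
  S via S→a: +{a}
  FIRST(S)={a,c}  FIRST(A)={c}  FIRST(B)={c}
round 2:
  A via A→S: +{a}
  FIRST(S)={a,c}  FIRST(A)={a,c}  FIRST(B)={c}
round 3: — fixpoint
  FIRST(S)={a,c}  FIRST(A)={a,c}  FIRST(B)={c}

FIRST(S) = ["a", "c"]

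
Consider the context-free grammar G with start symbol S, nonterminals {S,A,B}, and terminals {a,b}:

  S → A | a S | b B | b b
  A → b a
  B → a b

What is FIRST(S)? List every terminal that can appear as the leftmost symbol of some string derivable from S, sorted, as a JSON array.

FIRST iteration:
round 1:
  A via A→b a: +{b}
  B via B→a b: +{a}
  S via S→A: +{b}
  S via S→a S: +{a}
  S: {a,b}  A: {b}  B: {a}
round 2: done
  S: {a,b}  A: {b}  B: {a}

FIRST(S) = ["a", "b"]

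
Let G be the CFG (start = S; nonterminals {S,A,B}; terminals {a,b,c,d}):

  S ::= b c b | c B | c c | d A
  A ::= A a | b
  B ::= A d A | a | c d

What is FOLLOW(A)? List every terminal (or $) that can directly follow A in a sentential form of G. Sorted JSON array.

Compute FIRST by fixpoint:
round 1:
  A via A→b: +{b}
  B via B→A d A: +{b}
  B via B→a: +{a}
  B via B→c d: +{c}
  S via S→b c b: +{b}
  S via S→c B: +{c}
  S via S→d A: +{d}
  S: {b,c,d}  A: {b}  B: {a,b,c}
round 2: (no change)
  S: {b,c,d}  A: {b}  B: {a,b,c}

FOLLOW sets:
FOLLOW(S) := {$}
[1]
  A→A a: FOLLOW(A) ⊇ FIRST(a) = {a}; new: +{a}
  B→A d A: FOLLOW(A) ⊇ FIRST(d) = {d}; new: +{d}
  S→c B: FOLLOW(B) ⊇ FOLLOW(S) ⊇ {$}; new: +{$}
  S→d A: FOLLOW(A) ⊇ FOLLOW(S) ⊇ {$}; new: +{$}
  FOLLOW[S]={$}  FOLLOW[A]={$,a,d}  FOLLOW[B]={$}
[2] done
  FOLLOW[S]={$}  FOLLOW[A]={$,a,d}  FOLLOW[B]={$}

FOLLOW(A) = ["$", "a", "d"]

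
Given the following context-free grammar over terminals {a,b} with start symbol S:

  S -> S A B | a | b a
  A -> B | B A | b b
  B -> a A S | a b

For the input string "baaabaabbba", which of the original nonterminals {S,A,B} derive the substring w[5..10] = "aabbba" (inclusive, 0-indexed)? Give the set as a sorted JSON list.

CNF form of G:
  S -> S X4 | T1 T0 | a
  A -> B A | T0 T1 | T0 X2 | T1 T1
  B -> T0 T1 | T0 X3
  T0 -> a
  T1 -> b
  X2 -> A S
  X3 -> A S
  X4 -> A B

CYK table (by increasing span) — only the sub-triangle for w[5..10]:
  [5..5]={S,T0}  "a"  orig:{S}
  [6..6]={S,T0}  "a"  orig:{S}
  [7..7]={T1}  "b"  orig:{}
  [8..8]={T1}  "b"  orig:{}
  [9..9]={T1}  "b"  orig:{}
  [10..10]={S,T0}  "a"  orig:{S}
  [5..6]=∅  "aa"
  [6..7]={A,B}  "ab"
  [7..8]={A}  "bb"
  [8..9]={A}  "bb"
  [9..10]={S}  "ba"
  [5..7]=∅  "aab"
  [6..8]=∅  "abb"
  [7..9]=∅  "bbb"
  [8..10]={X2,X3}  "bba"  orig:{}
  [5..8]=∅  "aabb"
  [6..9]={A}  "abbb"
  [7..10]={X2,X3}  "bbba"  orig:{}
  [5..9]=∅  "aabbb"
  [6..10]={A,B,X2,X3}  "abbba"  orig:{A,B}
  [5..10]={A,B}  "aabbba"

Original NTs in T[5,10] deriving "aabbba": ["A", "B"]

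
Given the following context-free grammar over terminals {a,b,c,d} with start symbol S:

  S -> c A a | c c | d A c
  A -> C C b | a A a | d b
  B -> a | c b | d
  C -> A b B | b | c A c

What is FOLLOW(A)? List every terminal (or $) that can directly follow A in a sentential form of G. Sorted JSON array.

FIRST iteration:
pass 1:
  A via A→a A a: +{a}
  A via A→d b: +{d}
  B via B→a: +{a}
  B via B→c b: +{c}
  B via B→d: +{d}
  C via C→A b B: +{a,d}
  C via C→b: +{b}
  C via C→c A c: +{c}
  S via S→c A a: +{c}
  S via S→d A c: +{d}
  FIRST(S)={c,d}  FIRST(A)={a,d}  FIRST(B)={a,c,d}  FIRST(C)={a,b,c,d}
pass 2:
  A via A→C C b: +{b,c}
  FIRST(S)={c,d}  FIRST(A)={a,b,c,d}  FIRST(B)={a,c,d}  FIRST(C)={a,b,c,d}
pass 3: (no change)
  FIRST(S)={c,d}  FIRST(A)={a,b,c,d}  FIRST(B)={a,c,d}  FIRST(C)={a,b,c,d}

FOLLOW sets:
seed FOLLOW(S) with $
iter 1:
  A→C C b: FOLLOW(C) ⊇ FIRST(C) = {a,b,c,d}; new: +{a,b,c,d}
  A→a A a: FOLLOW(A) ⊇ FIRST(a) = {a}; new: +{a}
  C→A b B: FOLLOW(A) ⊇ FIRST(b) = {b}; new: +{b}
  C→A b B: FOLLOW(B) ⊇ FOLLOW(C) ⊇ {a,b,c,d}; new: +{a,b,c,d}
  C→c A c: FOLLOW(A) ⊇ FIRST(c) = {c}; new: +{c}
  FOLLOW[S]={$}  FOLLOW[A]={a,b,c}  FOLLOW[B]={a,b,c,d}  FOLLOW[C]={a,b,c,d}
iter 2: (no change)
  FOLLOW[S]={$}  FOLLOW[A]={a,b,c}  FOLLOW[B]={a,b,c,d}  FOLLOW[C]={a,b,c,d}

FOLLOW(A) = ["a", "b", "c"]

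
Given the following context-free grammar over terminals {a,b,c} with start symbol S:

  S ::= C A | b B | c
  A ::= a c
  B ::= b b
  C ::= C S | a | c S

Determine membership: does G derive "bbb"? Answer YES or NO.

CNF form of G:
  S -> C A | T2 B | c
  A -> T0 T1
  B -> T2 T2
  C -> C S | T1 S | a
  T0 -> a
  T1 -> c
  T2 -> b

Fill CYK table bottom-up:
  cell(0,0) b: {T2}  orig:{}
  cell(1,1) b: {T2}  orig:{}
  cell(2,2) b: {T2}  orig:{}
  cell(0,1) bb: {B}
  cell(1,2) bb: {B}
  cell(0,2) bbb: {S}

S ∈ T[0,2] ⇒ YES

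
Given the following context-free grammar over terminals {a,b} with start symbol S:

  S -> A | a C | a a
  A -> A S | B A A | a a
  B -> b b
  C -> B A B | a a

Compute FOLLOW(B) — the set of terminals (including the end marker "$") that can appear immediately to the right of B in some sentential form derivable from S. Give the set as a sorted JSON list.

Compute FIRST by fixpoint:
pass 1:
  A via A→a a: +{a}
  B via B→b b: +{b}
  C via C→B A B: +{b}
  C via C→a a: +{a}
  S via S→A: +{a}
  FIRST[S]={a}  FIRST[A]={a}  FIRST[B]={b}  FIRST[C]={a,b}
pass 2:
  A via A→B A A: +{b}
  S via S→A: +{b}
  FIRST[S]={a,b}  FIRST[A]={a,b}  FIRST[B]={b}  FIRST[C]={a,b}
pass 3: (stable)
  FIRST[S]={a,b}  FIRST[A]={a,b}  FIRST[B]={b}  FIRST[C]={a,b}

Compute FOLLOW by fixpoint:
FOLLOW(S) := {$}
iter 1:
  A→A S: FOLLOW(A) ⊇ FIRST(S) = {a,b}; new: +{a,b}
  A→A S: FOLLOW(S) ⊇ FOLLOW(A) ⊇ {a,b}; new: +{a,b}
  A→B A A: FOLLOW(B) ⊇ FIRST(A) = {a,b}; new: +{a,b}
  S→A: FOLLOW(A) ⊇ FOLLOW(S) ⊇ {$,a,b}; new: +{$}
  S→a C: FOLLOW(C) ⊇ FOLLOW(S) ⊇ {$,a,b}; new: +{$,a,b}
  FOLLOW(S)={$,a,b}  FOLLOW(A)={$,a,b}  FOLLOW(B)={a,b}  FOLLOW(C)={$,a,b}
iter 2:
  C→B A B: FOLLOW(B) ⊇ FOLLOW(C) ⊇ {$,a,b}; new: +{$}
  FOLLOW(S)={$,a,b}  FOLLOW(A)={$,a,b}  FOLLOW(B)={$,a,b}  FOLLOW(C)={$,a,b}
iter 3: (no change)
  FOLLOW(S)={$,a,b}  FOLLOW(A)={$,a,b}  FOLLOW(B)={$,a,b}  FOLLOW(C)={$,a,b}

FOLLOW(B) = ["$", "a", "b"]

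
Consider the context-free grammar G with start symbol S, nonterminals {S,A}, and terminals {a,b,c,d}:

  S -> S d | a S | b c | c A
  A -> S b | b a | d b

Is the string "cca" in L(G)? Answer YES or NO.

Convert to CNF:
  S -> S T2 | T0 T3 | T1 S | T3 A
  A -> S T0 | T0 T1 | T2 T0
  T0 -> b
  T1 -> a
  T2 -> d
  T3 -> c

CYK fill:
  [0..0]={T3}  "c"  orig:{}
  [1..1]={T3}  "c"  orig:{}
  [2..2]={T1}  "a"  orig:{}
  [0..1]=∅  "cc"
  [1..2]=∅  "ca"
  [0..2]=∅  "cca"

S ∉ T[0,2] ⇒ NO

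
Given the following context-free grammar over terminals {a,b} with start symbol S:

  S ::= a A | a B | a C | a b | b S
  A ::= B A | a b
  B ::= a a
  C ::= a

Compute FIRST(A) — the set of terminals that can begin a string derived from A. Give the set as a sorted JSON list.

FIRST sets, iterate to fixpoint:
[1]
  A via A→a b: +{a}
  B via B→a a: +{a}
  C via C→a: +{a}
  S via S→a A: +{a}
  S via S→b S: +{b}
  FIRST(S)={a,b}  FIRST(A)={a}  FIRST(B)={a}  FIRST(C)={a}
[2] — fixpoint
  FIRST(S)={a,b}  FIRST(A)={a}  FIRST(B)={a}  FIRST(C)={a}

FIRST(A) = ["a"]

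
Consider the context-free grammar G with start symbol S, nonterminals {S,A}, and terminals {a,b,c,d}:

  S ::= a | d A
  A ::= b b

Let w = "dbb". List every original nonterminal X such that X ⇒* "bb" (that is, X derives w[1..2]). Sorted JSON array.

Convert to CNF:
  S -> T1 A | a
  A -> T0 T0
  T0 -> b
  T1 -> d

Fill CYK table bottom-up — only the sub-triangle for w[1..2]:
  [1..1]={T0}  "b"  orig:{}
  [2..2]={T0}  "b"  orig:{}
  [1..2]={A}  "bb"

Original NTs in T[1,2] deriving "bb": ["A"]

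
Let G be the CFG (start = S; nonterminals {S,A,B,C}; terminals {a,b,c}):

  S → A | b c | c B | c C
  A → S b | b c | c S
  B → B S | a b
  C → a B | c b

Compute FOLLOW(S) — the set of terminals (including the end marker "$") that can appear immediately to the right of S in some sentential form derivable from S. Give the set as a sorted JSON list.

FIRST iteration:
iter 1:
  A via A→b c: +{b}
  A via A→c S: +{c}
  B via B→a b: +{a}
  C via C→a B: +{a}
  C via C→c b: +{c}
  S via S→A: +{b,c}
  FIRST(S)={b,c}  FIRST(A)={b,c}  FIRST(B)={a}  FIRST(C)={a,c}
iter 2: (no change)
  FIRST(S)={b,c}  FIRST(A)={b,c}  FIRST(B)={a}  FIRST(C)={a,c}

FOLLOW sets:
initialize: $ ∈ FOLLOW(S)
[1]
  A→S b: FOLLOW(S) ⊇ FIRST(b) = {b}; new: +{b}
  B→B S: FOLLOW(B) ⊇ FIRST(S) = {b,c}; new: +{b,c}
  B→B S: FOLLOW(S) ⊇ FOLLOW(B) ⊇ {b,c}; new: +{c}
  S→A: FOLLOW(A) ⊇ FOLLOW(S) ⊇ {$,b,c}; new: +{$,b,c}
  S→c B: FOLLOW(B) ⊇ FOLLOW(S) ⊇ {$,b,c}; new: +{$}
  S→c C: FOLLOW(C) ⊇ FOLLOW(S) ⊇ {$,b,c}; new: +{$,b,c}
  FOLLOW(S)={$,b,c}  FOLLOW(A)={$,b,c}  FOLLOW(B)={$,b,c}  FOLLOW(C)={$,b,c}
[2] — fixpoint
  FOLLOW(S)={$,b,c}  FOLLOW(A)={$,b,c}  FOLLOW(B)={$,b,c}  FOLLOW(C)={$,b,c}

FOLLOW(S) = ["$", "b", "c"]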